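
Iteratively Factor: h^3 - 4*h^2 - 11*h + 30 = (h - 2)*(h^2 - 2*h - 15) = (h - 5)*(h - 2)*(h + 3)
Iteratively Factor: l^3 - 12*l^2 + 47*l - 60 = (l - 5)*(l^2 - 7*l + 12) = (l - 5)*(l - 4)*(l - 3)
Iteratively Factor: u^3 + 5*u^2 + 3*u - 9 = (u - 1)*(u^2 + 6*u + 9) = (u - 1)*(u + 3)*(u + 3)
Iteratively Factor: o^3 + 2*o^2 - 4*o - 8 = (o + 2)*(o^2 - 4) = (o - 2)*(o + 2)*(o + 2)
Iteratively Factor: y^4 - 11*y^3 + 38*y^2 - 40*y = (y - 2)*(y^3 - 9*y^2 + 20*y) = y*(y - 2)*(y^2 - 9*y + 20) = y*(y - 5)*(y - 2)*(y - 4)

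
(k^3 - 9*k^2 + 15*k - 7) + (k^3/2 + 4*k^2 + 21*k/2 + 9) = 3*k^3/2 - 5*k^2 + 51*k/2 + 2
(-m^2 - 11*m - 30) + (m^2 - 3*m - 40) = -14*m - 70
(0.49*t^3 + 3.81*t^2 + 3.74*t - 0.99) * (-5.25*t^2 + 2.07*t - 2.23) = -2.5725*t^5 - 18.9882*t^4 - 12.841*t^3 + 4.443*t^2 - 10.3895*t + 2.2077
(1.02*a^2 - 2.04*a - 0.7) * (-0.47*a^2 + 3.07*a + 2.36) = -0.4794*a^4 + 4.0902*a^3 - 3.5266*a^2 - 6.9634*a - 1.652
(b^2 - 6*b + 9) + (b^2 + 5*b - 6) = 2*b^2 - b + 3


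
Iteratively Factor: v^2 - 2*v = (v)*(v - 2)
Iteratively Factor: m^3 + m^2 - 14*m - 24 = (m - 4)*(m^2 + 5*m + 6) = (m - 4)*(m + 3)*(m + 2)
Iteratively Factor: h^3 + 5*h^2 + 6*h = (h + 2)*(h^2 + 3*h) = h*(h + 2)*(h + 3)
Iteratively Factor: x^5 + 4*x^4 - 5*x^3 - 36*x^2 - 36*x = (x + 2)*(x^4 + 2*x^3 - 9*x^2 - 18*x) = (x + 2)^2*(x^3 - 9*x) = (x - 3)*(x + 2)^2*(x^2 + 3*x) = (x - 3)*(x + 2)^2*(x + 3)*(x)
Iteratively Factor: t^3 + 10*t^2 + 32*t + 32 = (t + 2)*(t^2 + 8*t + 16) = (t + 2)*(t + 4)*(t + 4)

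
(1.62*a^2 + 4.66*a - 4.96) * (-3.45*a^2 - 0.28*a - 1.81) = -5.589*a^4 - 16.5306*a^3 + 12.875*a^2 - 7.0458*a + 8.9776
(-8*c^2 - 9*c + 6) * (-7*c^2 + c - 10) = 56*c^4 + 55*c^3 + 29*c^2 + 96*c - 60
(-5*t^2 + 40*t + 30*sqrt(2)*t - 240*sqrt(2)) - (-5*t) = -5*t^2 + 30*sqrt(2)*t + 45*t - 240*sqrt(2)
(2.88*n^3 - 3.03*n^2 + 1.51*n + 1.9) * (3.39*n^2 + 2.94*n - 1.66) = 9.7632*n^5 - 1.8045*n^4 - 8.5701*n^3 + 15.9102*n^2 + 3.0794*n - 3.154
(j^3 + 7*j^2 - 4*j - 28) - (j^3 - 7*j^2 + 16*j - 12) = 14*j^2 - 20*j - 16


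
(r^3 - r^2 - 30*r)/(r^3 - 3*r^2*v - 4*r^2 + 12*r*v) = (r^2 - r - 30)/(r^2 - 3*r*v - 4*r + 12*v)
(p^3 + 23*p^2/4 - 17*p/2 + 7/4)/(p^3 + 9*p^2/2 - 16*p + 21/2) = (4*p - 1)/(2*(2*p - 3))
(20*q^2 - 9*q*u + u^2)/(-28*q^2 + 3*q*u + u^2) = (-5*q + u)/(7*q + u)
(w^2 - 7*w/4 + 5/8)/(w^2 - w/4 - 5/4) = (w - 1/2)/(w + 1)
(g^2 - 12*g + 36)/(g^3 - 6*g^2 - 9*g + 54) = (g - 6)/(g^2 - 9)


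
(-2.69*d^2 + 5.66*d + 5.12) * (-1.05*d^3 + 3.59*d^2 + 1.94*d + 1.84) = 2.8245*d^5 - 15.6001*d^4 + 9.7248*d^3 + 24.4116*d^2 + 20.3472*d + 9.4208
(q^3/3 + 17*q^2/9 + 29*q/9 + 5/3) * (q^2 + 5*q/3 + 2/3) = q^5/3 + 22*q^4/9 + 178*q^3/27 + 224*q^2/27 + 133*q/27 + 10/9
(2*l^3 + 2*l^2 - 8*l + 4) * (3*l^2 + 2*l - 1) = 6*l^5 + 10*l^4 - 22*l^3 - 6*l^2 + 16*l - 4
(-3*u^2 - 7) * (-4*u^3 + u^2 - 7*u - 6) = 12*u^5 - 3*u^4 + 49*u^3 + 11*u^2 + 49*u + 42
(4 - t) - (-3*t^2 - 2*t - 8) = 3*t^2 + t + 12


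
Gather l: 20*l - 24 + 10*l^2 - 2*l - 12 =10*l^2 + 18*l - 36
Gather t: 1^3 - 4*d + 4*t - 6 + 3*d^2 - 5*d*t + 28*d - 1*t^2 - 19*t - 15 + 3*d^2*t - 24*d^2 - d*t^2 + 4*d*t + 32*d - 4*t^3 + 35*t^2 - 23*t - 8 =-21*d^2 + 56*d - 4*t^3 + t^2*(34 - d) + t*(3*d^2 - d - 38) - 28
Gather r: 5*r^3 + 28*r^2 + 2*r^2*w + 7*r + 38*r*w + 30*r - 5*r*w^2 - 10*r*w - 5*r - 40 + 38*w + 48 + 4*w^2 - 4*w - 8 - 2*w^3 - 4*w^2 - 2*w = 5*r^3 + r^2*(2*w + 28) + r*(-5*w^2 + 28*w + 32) - 2*w^3 + 32*w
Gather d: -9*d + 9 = 9 - 9*d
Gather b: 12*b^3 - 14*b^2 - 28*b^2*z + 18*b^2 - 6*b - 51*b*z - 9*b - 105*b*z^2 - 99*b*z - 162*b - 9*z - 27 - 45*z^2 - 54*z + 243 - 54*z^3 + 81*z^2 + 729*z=12*b^3 + b^2*(4 - 28*z) + b*(-105*z^2 - 150*z - 177) - 54*z^3 + 36*z^2 + 666*z + 216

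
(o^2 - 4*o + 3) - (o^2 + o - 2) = 5 - 5*o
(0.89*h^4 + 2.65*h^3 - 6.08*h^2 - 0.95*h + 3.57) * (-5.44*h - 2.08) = -4.8416*h^5 - 16.2672*h^4 + 27.5632*h^3 + 17.8144*h^2 - 17.4448*h - 7.4256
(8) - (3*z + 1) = 7 - 3*z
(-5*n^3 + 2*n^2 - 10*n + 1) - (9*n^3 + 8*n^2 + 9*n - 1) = -14*n^3 - 6*n^2 - 19*n + 2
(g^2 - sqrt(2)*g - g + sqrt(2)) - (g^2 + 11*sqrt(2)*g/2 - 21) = -13*sqrt(2)*g/2 - g + sqrt(2) + 21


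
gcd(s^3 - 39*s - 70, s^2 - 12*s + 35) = s - 7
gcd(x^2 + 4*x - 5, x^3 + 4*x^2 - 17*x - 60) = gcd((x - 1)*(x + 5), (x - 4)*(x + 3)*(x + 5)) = x + 5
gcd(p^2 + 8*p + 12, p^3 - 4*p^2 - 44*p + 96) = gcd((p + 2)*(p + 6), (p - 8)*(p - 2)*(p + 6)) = p + 6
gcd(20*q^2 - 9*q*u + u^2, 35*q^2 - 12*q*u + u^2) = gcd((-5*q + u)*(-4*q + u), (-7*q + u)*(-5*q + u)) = 5*q - u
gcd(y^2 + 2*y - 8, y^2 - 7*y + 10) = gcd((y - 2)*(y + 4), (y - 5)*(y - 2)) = y - 2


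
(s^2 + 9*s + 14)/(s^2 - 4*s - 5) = (s^2 + 9*s + 14)/(s^2 - 4*s - 5)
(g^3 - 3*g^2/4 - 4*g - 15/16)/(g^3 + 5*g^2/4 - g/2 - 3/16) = (2*g - 5)/(2*g - 1)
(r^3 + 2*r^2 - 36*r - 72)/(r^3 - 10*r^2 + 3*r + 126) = (r^2 + 8*r + 12)/(r^2 - 4*r - 21)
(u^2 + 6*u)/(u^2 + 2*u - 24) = u/(u - 4)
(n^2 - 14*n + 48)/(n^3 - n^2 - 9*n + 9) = (n^2 - 14*n + 48)/(n^3 - n^2 - 9*n + 9)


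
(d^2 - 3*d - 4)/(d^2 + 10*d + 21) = (d^2 - 3*d - 4)/(d^2 + 10*d + 21)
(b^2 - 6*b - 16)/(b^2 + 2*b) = (b - 8)/b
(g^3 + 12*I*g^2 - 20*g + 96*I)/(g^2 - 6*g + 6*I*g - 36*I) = (g^2 + 6*I*g + 16)/(g - 6)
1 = 1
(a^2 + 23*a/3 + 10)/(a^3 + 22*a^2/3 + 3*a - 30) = (3*a + 5)/(3*a^2 + 4*a - 15)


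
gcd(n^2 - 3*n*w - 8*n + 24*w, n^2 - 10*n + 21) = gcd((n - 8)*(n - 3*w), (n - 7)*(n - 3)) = 1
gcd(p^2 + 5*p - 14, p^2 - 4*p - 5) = 1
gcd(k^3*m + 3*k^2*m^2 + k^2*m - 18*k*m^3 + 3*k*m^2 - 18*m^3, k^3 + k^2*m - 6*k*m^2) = 1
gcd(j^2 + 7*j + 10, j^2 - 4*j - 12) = j + 2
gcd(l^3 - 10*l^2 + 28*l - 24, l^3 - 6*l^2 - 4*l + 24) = l^2 - 8*l + 12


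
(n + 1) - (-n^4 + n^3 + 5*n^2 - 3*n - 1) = n^4 - n^3 - 5*n^2 + 4*n + 2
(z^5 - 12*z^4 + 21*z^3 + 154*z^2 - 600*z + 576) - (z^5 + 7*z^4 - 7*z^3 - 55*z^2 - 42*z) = -19*z^4 + 28*z^3 + 209*z^2 - 558*z + 576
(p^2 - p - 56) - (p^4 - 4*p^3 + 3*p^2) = -p^4 + 4*p^3 - 2*p^2 - p - 56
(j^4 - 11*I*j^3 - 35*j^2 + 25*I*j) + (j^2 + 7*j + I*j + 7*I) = j^4 - 11*I*j^3 - 34*j^2 + 7*j + 26*I*j + 7*I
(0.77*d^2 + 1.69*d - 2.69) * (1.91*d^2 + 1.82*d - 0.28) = 1.4707*d^4 + 4.6293*d^3 - 2.2777*d^2 - 5.369*d + 0.7532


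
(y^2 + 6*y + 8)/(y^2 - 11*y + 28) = (y^2 + 6*y + 8)/(y^2 - 11*y + 28)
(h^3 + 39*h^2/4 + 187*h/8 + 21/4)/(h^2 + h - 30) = (8*h^2 + 30*h + 7)/(8*(h - 5))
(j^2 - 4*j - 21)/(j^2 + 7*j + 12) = (j - 7)/(j + 4)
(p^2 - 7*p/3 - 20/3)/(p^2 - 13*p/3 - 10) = (p - 4)/(p - 6)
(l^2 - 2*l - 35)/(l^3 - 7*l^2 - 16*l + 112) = (l + 5)/(l^2 - 16)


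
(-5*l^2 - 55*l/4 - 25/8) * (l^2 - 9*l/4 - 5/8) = -5*l^4 - 5*l^3/2 + 495*l^2/16 + 125*l/8 + 125/64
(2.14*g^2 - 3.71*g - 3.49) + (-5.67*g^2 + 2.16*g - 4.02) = -3.53*g^2 - 1.55*g - 7.51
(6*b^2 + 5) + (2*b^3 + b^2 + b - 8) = 2*b^3 + 7*b^2 + b - 3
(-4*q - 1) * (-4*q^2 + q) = 16*q^3 - q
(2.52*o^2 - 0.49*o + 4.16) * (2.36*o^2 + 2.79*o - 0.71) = 5.9472*o^4 + 5.8744*o^3 + 6.6613*o^2 + 11.9543*o - 2.9536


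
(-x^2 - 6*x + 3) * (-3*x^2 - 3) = 3*x^4 + 18*x^3 - 6*x^2 + 18*x - 9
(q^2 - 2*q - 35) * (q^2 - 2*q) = q^4 - 4*q^3 - 31*q^2 + 70*q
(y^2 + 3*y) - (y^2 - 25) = 3*y + 25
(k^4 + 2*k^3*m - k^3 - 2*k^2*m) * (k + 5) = k^5 + 2*k^4*m + 4*k^4 + 8*k^3*m - 5*k^3 - 10*k^2*m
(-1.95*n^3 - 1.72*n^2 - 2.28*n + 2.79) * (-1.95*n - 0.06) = 3.8025*n^4 + 3.471*n^3 + 4.5492*n^2 - 5.3037*n - 0.1674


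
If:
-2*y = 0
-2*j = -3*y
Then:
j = 0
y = 0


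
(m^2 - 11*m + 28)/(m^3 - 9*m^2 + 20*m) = (m - 7)/(m*(m - 5))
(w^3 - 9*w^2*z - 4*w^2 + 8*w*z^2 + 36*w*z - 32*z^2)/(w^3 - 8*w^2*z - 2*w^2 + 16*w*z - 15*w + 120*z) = (w^2 - w*z - 4*w + 4*z)/(w^2 - 2*w - 15)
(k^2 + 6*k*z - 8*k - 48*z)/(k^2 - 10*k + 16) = (k + 6*z)/(k - 2)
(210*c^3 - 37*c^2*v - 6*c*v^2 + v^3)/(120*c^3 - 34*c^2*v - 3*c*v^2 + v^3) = (-7*c + v)/(-4*c + v)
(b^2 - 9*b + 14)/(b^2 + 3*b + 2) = (b^2 - 9*b + 14)/(b^2 + 3*b + 2)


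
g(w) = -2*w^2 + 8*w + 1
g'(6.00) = -16.00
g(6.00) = -23.00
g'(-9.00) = 44.00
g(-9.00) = -233.00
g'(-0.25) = 9.00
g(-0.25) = -1.12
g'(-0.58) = 10.32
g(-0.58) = -4.31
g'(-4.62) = 26.48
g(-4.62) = -78.65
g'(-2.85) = 19.40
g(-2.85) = -38.04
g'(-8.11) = 40.44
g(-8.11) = -195.42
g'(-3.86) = 23.44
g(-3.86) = -59.68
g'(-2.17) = 16.68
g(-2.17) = -25.78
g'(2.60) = -2.40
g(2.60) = 8.28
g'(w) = 8 - 4*w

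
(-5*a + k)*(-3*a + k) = 15*a^2 - 8*a*k + k^2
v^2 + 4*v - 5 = (v - 1)*(v + 5)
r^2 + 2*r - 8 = (r - 2)*(r + 4)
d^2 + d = d*(d + 1)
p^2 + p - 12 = (p - 3)*(p + 4)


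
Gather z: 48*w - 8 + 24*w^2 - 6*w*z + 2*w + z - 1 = 24*w^2 + 50*w + z*(1 - 6*w) - 9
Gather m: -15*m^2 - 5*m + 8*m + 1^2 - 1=-15*m^2 + 3*m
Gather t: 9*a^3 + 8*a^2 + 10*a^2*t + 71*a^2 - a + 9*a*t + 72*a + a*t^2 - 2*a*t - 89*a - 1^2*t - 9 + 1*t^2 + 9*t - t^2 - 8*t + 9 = 9*a^3 + 79*a^2 + a*t^2 - 18*a + t*(10*a^2 + 7*a)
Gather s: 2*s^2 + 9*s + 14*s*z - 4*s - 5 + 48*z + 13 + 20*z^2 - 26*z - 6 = 2*s^2 + s*(14*z + 5) + 20*z^2 + 22*z + 2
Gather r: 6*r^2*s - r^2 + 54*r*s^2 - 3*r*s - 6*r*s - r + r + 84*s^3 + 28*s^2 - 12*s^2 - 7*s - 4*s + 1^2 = r^2*(6*s - 1) + r*(54*s^2 - 9*s) + 84*s^3 + 16*s^2 - 11*s + 1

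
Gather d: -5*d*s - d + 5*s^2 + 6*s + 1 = d*(-5*s - 1) + 5*s^2 + 6*s + 1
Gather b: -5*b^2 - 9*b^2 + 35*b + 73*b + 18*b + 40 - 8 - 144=-14*b^2 + 126*b - 112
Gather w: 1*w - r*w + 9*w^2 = 9*w^2 + w*(1 - r)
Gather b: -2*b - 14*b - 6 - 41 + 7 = -16*b - 40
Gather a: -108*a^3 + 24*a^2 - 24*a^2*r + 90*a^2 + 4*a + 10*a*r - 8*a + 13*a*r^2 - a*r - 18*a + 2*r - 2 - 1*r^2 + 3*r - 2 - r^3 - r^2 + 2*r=-108*a^3 + a^2*(114 - 24*r) + a*(13*r^2 + 9*r - 22) - r^3 - 2*r^2 + 7*r - 4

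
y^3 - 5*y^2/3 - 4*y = y*(y - 3)*(y + 4/3)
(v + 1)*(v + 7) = v^2 + 8*v + 7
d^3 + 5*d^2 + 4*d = d*(d + 1)*(d + 4)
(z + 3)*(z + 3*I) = z^2 + 3*z + 3*I*z + 9*I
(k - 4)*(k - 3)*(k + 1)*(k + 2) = k^4 - 4*k^3 - 7*k^2 + 22*k + 24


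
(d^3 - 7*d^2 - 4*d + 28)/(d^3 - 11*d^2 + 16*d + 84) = (d - 2)/(d - 6)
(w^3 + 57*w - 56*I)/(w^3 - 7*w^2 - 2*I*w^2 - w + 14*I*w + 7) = (w^2 + I*w + 56)/(w^2 - w*(7 + I) + 7*I)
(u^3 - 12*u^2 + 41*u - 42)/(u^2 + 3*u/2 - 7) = 2*(u^2 - 10*u + 21)/(2*u + 7)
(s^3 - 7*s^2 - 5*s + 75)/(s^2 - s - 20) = (s^2 - 2*s - 15)/(s + 4)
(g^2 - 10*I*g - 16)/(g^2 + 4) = (g - 8*I)/(g + 2*I)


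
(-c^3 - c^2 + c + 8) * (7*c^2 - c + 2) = -7*c^5 - 6*c^4 + 6*c^3 + 53*c^2 - 6*c + 16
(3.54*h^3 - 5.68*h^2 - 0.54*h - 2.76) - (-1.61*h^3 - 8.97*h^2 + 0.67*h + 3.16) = 5.15*h^3 + 3.29*h^2 - 1.21*h - 5.92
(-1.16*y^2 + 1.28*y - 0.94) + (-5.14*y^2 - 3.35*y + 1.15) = -6.3*y^2 - 2.07*y + 0.21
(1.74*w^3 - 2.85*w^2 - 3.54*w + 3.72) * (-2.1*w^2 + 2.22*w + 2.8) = -3.654*w^5 + 9.8478*w^4 + 5.979*w^3 - 23.6508*w^2 - 1.6536*w + 10.416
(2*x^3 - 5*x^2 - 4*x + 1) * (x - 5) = 2*x^4 - 15*x^3 + 21*x^2 + 21*x - 5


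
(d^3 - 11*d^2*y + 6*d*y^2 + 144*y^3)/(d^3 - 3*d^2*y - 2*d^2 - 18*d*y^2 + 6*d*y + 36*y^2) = (d - 8*y)/(d - 2)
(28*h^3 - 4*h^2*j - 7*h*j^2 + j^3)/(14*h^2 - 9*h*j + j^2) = 2*h + j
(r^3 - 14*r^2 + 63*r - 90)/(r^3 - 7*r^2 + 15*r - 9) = (r^2 - 11*r + 30)/(r^2 - 4*r + 3)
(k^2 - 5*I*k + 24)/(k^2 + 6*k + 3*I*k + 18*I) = (k - 8*I)/(k + 6)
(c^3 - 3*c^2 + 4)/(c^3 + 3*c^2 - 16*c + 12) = (c^2 - c - 2)/(c^2 + 5*c - 6)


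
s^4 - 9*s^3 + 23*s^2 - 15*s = s*(s - 5)*(s - 3)*(s - 1)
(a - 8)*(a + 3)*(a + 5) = a^3 - 49*a - 120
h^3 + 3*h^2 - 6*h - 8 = (h - 2)*(h + 1)*(h + 4)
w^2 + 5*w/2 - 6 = (w - 3/2)*(w + 4)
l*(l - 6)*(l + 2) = l^3 - 4*l^2 - 12*l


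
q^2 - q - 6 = (q - 3)*(q + 2)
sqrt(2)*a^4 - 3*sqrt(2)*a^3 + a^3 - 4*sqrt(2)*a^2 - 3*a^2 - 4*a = a*(a - 4)*(a + 1)*(sqrt(2)*a + 1)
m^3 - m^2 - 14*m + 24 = (m - 3)*(m - 2)*(m + 4)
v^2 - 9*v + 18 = (v - 6)*(v - 3)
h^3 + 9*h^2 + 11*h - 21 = (h - 1)*(h + 3)*(h + 7)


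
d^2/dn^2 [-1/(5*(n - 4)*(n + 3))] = 2*(-(n - 4)^2 - (n - 4)*(n + 3) - (n + 3)^2)/(5*(n - 4)^3*(n + 3)^3)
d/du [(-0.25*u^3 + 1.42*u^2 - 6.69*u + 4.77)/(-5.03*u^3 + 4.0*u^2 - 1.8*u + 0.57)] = (6.1426*u^4 - 66.4014*u^3 + 95.7558*u^2 - 36.5412*u + 4.7727)/(25.3009*u^6 - 40.24*u^5 + 34.108*u^4 - 20.1342*u^3 + 7.8*u^2 - 2.052*u + 0.3249)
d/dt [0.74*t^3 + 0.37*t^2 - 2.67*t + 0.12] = 2.22*t^2 + 0.74*t - 2.67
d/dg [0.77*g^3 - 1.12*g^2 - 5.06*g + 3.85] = 2.31*g^2 - 2.24*g - 5.06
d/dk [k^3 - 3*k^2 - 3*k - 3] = 3*k^2 - 6*k - 3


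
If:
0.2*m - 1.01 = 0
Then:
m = 5.05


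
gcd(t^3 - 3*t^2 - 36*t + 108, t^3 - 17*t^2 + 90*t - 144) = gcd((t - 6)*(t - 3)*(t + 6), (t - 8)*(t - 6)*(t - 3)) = t^2 - 9*t + 18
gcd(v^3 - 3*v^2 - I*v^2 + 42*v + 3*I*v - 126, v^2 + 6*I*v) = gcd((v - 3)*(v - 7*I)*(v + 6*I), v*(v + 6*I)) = v + 6*I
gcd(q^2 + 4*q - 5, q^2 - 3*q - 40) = q + 5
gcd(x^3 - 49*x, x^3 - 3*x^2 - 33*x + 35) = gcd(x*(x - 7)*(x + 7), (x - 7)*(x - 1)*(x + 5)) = x - 7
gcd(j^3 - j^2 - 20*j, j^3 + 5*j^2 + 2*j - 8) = j + 4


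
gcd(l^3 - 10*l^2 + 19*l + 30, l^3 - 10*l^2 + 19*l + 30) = l^3 - 10*l^2 + 19*l + 30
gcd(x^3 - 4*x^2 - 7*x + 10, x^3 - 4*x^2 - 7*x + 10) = x^3 - 4*x^2 - 7*x + 10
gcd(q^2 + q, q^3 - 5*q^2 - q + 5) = q + 1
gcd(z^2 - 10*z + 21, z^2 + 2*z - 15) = z - 3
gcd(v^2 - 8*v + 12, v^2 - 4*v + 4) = v - 2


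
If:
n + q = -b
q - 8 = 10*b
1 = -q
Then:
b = -9/10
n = 19/10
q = -1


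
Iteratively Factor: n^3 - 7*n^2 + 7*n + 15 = (n - 3)*(n^2 - 4*n - 5) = (n - 3)*(n + 1)*(n - 5)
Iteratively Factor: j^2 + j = (j)*(j + 1)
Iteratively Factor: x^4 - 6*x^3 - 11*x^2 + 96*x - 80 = (x - 1)*(x^3 - 5*x^2 - 16*x + 80) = (x - 4)*(x - 1)*(x^2 - x - 20) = (x - 4)*(x - 1)*(x + 4)*(x - 5)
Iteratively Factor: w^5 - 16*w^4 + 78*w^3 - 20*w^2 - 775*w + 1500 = (w - 5)*(w^4 - 11*w^3 + 23*w^2 + 95*w - 300) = (w - 5)*(w + 3)*(w^3 - 14*w^2 + 65*w - 100) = (w - 5)*(w - 4)*(w + 3)*(w^2 - 10*w + 25) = (w - 5)^2*(w - 4)*(w + 3)*(w - 5)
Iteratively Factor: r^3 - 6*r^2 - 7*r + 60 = (r - 5)*(r^2 - r - 12) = (r - 5)*(r + 3)*(r - 4)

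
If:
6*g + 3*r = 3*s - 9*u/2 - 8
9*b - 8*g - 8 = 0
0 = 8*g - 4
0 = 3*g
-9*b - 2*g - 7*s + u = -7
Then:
No Solution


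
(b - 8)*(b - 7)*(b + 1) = b^3 - 14*b^2 + 41*b + 56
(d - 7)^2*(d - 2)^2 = d^4 - 18*d^3 + 109*d^2 - 252*d + 196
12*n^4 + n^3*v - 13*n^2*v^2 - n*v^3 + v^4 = (-4*n + v)*(-n + v)*(n + v)*(3*n + v)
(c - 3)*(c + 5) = c^2 + 2*c - 15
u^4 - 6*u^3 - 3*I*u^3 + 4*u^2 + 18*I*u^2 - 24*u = u*(u - 6)*(u - 4*I)*(u + I)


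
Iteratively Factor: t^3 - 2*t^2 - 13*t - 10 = (t + 1)*(t^2 - 3*t - 10) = (t + 1)*(t + 2)*(t - 5)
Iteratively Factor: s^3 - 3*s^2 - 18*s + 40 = (s - 5)*(s^2 + 2*s - 8) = (s - 5)*(s + 4)*(s - 2)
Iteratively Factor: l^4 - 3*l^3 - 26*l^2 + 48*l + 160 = (l - 5)*(l^3 + 2*l^2 - 16*l - 32) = (l - 5)*(l - 4)*(l^2 + 6*l + 8) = (l - 5)*(l - 4)*(l + 4)*(l + 2)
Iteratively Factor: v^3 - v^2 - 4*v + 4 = (v - 1)*(v^2 - 4) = (v - 1)*(v + 2)*(v - 2)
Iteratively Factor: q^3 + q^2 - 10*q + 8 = (q - 1)*(q^2 + 2*q - 8) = (q - 2)*(q - 1)*(q + 4)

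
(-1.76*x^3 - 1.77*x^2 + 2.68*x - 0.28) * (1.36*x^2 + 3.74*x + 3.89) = -2.3936*x^5 - 8.9896*x^4 - 9.8214*x^3 + 2.7571*x^2 + 9.378*x - 1.0892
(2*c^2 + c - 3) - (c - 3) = 2*c^2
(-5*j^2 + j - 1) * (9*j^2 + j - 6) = -45*j^4 + 4*j^3 + 22*j^2 - 7*j + 6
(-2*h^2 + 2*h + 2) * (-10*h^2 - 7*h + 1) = 20*h^4 - 6*h^3 - 36*h^2 - 12*h + 2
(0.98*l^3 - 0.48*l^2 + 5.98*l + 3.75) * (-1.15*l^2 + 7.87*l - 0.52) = -1.127*l^5 + 8.2646*l^4 - 11.1642*l^3 + 42.9997*l^2 + 26.4029*l - 1.95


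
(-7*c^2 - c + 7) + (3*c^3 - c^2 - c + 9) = 3*c^3 - 8*c^2 - 2*c + 16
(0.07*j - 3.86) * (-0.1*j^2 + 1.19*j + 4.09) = -0.007*j^3 + 0.4693*j^2 - 4.3071*j - 15.7874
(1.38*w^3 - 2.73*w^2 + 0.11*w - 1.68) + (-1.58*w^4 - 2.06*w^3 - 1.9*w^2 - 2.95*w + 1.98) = -1.58*w^4 - 0.68*w^3 - 4.63*w^2 - 2.84*w + 0.3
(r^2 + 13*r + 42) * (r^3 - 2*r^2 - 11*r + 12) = r^5 + 11*r^4 + 5*r^3 - 215*r^2 - 306*r + 504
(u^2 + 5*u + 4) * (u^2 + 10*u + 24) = u^4 + 15*u^3 + 78*u^2 + 160*u + 96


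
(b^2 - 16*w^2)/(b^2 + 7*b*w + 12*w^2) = (b - 4*w)/(b + 3*w)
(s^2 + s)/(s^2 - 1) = s/(s - 1)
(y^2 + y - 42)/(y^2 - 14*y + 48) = (y + 7)/(y - 8)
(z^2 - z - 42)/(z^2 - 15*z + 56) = (z + 6)/(z - 8)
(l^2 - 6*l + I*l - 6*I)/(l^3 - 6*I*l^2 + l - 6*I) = (l - 6)/(l^2 - 7*I*l - 6)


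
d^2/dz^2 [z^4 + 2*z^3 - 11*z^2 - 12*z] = 12*z^2 + 12*z - 22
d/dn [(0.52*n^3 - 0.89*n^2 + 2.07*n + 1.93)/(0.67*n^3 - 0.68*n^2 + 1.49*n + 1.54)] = (0.2427*n^4 - 1.2242*n^3 - 1.3954*n^2 - 0.1164*n + 0.3121)/(0.4489*n^6 - 0.9112*n^5 + 2.459*n^4 + 0.0371999999999999*n^3 + 0.1257*n^2 + 4.5892*n + 2.3716)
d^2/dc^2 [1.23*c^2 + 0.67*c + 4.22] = 2.46000000000000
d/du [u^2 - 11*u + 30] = 2*u - 11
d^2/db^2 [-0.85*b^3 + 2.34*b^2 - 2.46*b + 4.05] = 4.68 - 5.1*b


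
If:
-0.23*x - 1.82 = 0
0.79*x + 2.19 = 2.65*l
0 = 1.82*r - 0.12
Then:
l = -1.53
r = 0.07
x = -7.91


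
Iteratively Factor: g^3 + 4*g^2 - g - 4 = (g + 4)*(g^2 - 1) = (g + 1)*(g + 4)*(g - 1)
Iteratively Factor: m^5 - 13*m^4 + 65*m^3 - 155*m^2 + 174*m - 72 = (m - 1)*(m^4 - 12*m^3 + 53*m^2 - 102*m + 72) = (m - 3)*(m - 1)*(m^3 - 9*m^2 + 26*m - 24) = (m - 4)*(m - 3)*(m - 1)*(m^2 - 5*m + 6) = (m - 4)*(m - 3)*(m - 2)*(m - 1)*(m - 3)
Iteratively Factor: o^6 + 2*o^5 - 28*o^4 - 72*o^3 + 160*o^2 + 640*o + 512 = (o + 2)*(o^5 - 28*o^3 - 16*o^2 + 192*o + 256) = (o + 2)^2*(o^4 - 2*o^3 - 24*o^2 + 32*o + 128) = (o - 4)*(o + 2)^2*(o^3 + 2*o^2 - 16*o - 32) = (o - 4)*(o + 2)^2*(o + 4)*(o^2 - 2*o - 8) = (o - 4)^2*(o + 2)^2*(o + 4)*(o + 2)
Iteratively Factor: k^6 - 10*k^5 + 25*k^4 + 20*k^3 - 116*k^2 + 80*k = (k - 1)*(k^5 - 9*k^4 + 16*k^3 + 36*k^2 - 80*k) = (k - 2)*(k - 1)*(k^4 - 7*k^3 + 2*k^2 + 40*k) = (k - 2)*(k - 1)*(k + 2)*(k^3 - 9*k^2 + 20*k) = (k - 4)*(k - 2)*(k - 1)*(k + 2)*(k^2 - 5*k) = k*(k - 4)*(k - 2)*(k - 1)*(k + 2)*(k - 5)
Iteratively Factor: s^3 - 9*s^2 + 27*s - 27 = (s - 3)*(s^2 - 6*s + 9) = (s - 3)^2*(s - 3)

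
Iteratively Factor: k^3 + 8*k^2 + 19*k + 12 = (k + 4)*(k^2 + 4*k + 3) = (k + 3)*(k + 4)*(k + 1)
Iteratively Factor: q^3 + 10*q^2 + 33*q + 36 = (q + 3)*(q^2 + 7*q + 12) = (q + 3)*(q + 4)*(q + 3)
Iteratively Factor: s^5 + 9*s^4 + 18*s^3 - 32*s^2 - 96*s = (s + 4)*(s^4 + 5*s^3 - 2*s^2 - 24*s) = (s + 4)^2*(s^3 + s^2 - 6*s) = (s - 2)*(s + 4)^2*(s^2 + 3*s) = s*(s - 2)*(s + 4)^2*(s + 3)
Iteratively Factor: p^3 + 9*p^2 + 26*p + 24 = (p + 3)*(p^2 + 6*p + 8) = (p + 3)*(p + 4)*(p + 2)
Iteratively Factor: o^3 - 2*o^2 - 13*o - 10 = (o + 1)*(o^2 - 3*o - 10) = (o - 5)*(o + 1)*(o + 2)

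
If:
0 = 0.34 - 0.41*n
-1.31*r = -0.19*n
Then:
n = 0.83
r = 0.12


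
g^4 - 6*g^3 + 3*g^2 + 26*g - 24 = (g - 4)*(g - 3)*(g - 1)*(g + 2)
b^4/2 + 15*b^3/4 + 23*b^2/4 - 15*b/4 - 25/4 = (b/2 + 1/2)*(b - 1)*(b + 5/2)*(b + 5)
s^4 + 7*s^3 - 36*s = s*(s - 2)*(s + 3)*(s + 6)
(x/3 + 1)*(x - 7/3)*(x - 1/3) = x^3/3 + x^2/9 - 65*x/27 + 7/9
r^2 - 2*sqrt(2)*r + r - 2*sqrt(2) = (r + 1)*(r - 2*sqrt(2))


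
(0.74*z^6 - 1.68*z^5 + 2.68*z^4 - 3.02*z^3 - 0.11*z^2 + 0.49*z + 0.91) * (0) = 0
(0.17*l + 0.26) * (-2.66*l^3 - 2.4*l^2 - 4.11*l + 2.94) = -0.4522*l^4 - 1.0996*l^3 - 1.3227*l^2 - 0.5688*l + 0.7644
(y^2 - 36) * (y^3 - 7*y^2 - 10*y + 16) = y^5 - 7*y^4 - 46*y^3 + 268*y^2 + 360*y - 576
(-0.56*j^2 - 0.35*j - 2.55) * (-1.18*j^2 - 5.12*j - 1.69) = 0.6608*j^4 + 3.2802*j^3 + 5.7474*j^2 + 13.6475*j + 4.3095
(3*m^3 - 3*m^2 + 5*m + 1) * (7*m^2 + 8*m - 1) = 21*m^5 + 3*m^4 + 8*m^3 + 50*m^2 + 3*m - 1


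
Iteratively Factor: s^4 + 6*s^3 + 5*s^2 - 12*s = (s + 4)*(s^3 + 2*s^2 - 3*s) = s*(s + 4)*(s^2 + 2*s - 3) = s*(s - 1)*(s + 4)*(s + 3)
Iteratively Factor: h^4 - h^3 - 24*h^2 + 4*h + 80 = (h - 5)*(h^3 + 4*h^2 - 4*h - 16) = (h - 5)*(h + 2)*(h^2 + 2*h - 8) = (h - 5)*(h + 2)*(h + 4)*(h - 2)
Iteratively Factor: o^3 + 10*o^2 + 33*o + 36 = (o + 3)*(o^2 + 7*o + 12) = (o + 3)^2*(o + 4)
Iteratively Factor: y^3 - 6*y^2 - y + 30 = (y + 2)*(y^2 - 8*y + 15) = (y - 5)*(y + 2)*(y - 3)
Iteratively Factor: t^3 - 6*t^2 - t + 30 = (t - 5)*(t^2 - t - 6) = (t - 5)*(t - 3)*(t + 2)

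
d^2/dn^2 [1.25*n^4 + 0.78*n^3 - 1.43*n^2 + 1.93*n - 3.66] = 15.0*n^2 + 4.68*n - 2.86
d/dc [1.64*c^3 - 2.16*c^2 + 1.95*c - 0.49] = 4.92*c^2 - 4.32*c + 1.95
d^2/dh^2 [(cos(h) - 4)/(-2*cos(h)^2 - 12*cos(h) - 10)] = (9*(1 - cos(2*h))^2*cos(h)/4 - 11*(1 - cos(2*h))^2/2 + 481*cos(h)/2 - 57*cos(2*h) - 24*cos(3*h) - cos(5*h)/2 + 273)/(2*(cos(h) + 1)^3*(cos(h) + 5)^3)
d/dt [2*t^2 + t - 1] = 4*t + 1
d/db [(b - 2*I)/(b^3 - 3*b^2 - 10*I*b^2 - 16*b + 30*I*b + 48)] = (-2*b + 3 + 8*I)/(b^4 + b^3*(-6 - 16*I) + b^2*(-55 + 96*I) + b*(384 - 144*I) - 576)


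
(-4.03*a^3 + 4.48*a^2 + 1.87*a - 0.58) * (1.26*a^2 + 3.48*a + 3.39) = -5.0778*a^5 - 8.3796*a^4 + 4.2849*a^3 + 20.964*a^2 + 4.3209*a - 1.9662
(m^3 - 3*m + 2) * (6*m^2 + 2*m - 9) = 6*m^5 + 2*m^4 - 27*m^3 + 6*m^2 + 31*m - 18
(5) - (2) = 3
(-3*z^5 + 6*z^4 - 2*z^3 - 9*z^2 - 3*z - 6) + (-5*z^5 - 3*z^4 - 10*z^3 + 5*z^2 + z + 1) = -8*z^5 + 3*z^4 - 12*z^3 - 4*z^2 - 2*z - 5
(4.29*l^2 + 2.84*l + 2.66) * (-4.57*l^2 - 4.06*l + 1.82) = -19.6053*l^4 - 30.3962*l^3 - 15.8788*l^2 - 5.6308*l + 4.8412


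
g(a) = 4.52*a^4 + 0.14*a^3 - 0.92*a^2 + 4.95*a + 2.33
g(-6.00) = 5767.19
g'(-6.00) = -3874.17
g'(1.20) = 34.59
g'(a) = 18.08*a^3 + 0.42*a^2 - 1.84*a + 4.95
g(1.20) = 16.56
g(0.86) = 8.47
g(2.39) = 158.30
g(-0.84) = -0.31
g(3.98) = 1150.43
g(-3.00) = 341.54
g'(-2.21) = -184.09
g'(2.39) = 249.78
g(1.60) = 38.09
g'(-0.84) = -3.92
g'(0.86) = 15.18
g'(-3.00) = -473.91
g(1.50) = 31.04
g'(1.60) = 77.14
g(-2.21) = 93.21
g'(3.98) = 1144.13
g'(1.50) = 64.16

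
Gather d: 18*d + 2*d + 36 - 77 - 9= 20*d - 50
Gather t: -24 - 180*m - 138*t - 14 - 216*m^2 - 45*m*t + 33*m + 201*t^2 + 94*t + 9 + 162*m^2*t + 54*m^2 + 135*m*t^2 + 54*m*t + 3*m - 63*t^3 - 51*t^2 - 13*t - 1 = -162*m^2 - 144*m - 63*t^3 + t^2*(135*m + 150) + t*(162*m^2 + 9*m - 57) - 30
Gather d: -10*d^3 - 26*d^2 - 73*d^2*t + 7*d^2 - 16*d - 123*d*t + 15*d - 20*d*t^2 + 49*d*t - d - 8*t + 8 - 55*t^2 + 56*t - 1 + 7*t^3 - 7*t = -10*d^3 + d^2*(-73*t - 19) + d*(-20*t^2 - 74*t - 2) + 7*t^3 - 55*t^2 + 41*t + 7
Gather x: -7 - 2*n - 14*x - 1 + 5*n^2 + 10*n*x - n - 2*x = 5*n^2 - 3*n + x*(10*n - 16) - 8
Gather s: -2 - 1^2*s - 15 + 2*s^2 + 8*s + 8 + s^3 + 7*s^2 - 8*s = s^3 + 9*s^2 - s - 9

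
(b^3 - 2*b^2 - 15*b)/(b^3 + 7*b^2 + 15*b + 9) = b*(b - 5)/(b^2 + 4*b + 3)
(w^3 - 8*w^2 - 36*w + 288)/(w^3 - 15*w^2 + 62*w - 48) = (w + 6)/(w - 1)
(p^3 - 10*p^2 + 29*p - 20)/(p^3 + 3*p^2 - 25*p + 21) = (p^2 - 9*p + 20)/(p^2 + 4*p - 21)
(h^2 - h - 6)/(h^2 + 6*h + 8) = (h - 3)/(h + 4)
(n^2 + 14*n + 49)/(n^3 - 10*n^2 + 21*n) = (n^2 + 14*n + 49)/(n*(n^2 - 10*n + 21))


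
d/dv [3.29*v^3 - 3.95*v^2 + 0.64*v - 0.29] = 9.87*v^2 - 7.9*v + 0.64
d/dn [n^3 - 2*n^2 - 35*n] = 3*n^2 - 4*n - 35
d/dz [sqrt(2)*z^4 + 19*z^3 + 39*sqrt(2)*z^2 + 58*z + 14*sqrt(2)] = 4*sqrt(2)*z^3 + 57*z^2 + 78*sqrt(2)*z + 58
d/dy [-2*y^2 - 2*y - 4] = -4*y - 2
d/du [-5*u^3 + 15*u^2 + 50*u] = -15*u^2 + 30*u + 50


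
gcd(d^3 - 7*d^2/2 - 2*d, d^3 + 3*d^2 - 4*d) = d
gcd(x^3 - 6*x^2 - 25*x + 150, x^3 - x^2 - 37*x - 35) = x + 5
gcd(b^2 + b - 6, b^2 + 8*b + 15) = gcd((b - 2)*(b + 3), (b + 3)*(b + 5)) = b + 3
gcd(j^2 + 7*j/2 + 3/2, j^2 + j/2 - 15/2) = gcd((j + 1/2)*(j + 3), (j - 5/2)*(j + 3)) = j + 3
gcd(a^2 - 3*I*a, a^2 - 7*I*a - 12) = a - 3*I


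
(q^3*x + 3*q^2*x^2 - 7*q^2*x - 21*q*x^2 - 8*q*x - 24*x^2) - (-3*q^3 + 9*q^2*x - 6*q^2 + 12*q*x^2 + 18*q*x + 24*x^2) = q^3*x + 3*q^3 + 3*q^2*x^2 - 16*q^2*x + 6*q^2 - 33*q*x^2 - 26*q*x - 48*x^2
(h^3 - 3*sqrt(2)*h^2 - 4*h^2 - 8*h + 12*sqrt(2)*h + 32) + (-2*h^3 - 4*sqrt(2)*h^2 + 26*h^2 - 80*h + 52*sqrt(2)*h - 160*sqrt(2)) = -h^3 - 7*sqrt(2)*h^2 + 22*h^2 - 88*h + 64*sqrt(2)*h - 160*sqrt(2) + 32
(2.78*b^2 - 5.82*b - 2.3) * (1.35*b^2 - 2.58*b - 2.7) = 3.753*b^4 - 15.0294*b^3 + 4.4046*b^2 + 21.648*b + 6.21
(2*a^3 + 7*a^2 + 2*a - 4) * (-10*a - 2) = -20*a^4 - 74*a^3 - 34*a^2 + 36*a + 8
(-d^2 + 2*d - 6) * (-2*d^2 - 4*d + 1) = 2*d^4 + 3*d^2 + 26*d - 6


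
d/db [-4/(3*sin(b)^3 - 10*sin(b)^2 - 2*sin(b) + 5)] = 64*(9*sin(b)^2 - 20*sin(b) - 2)*cos(b)/(-sin(b) + 3*sin(3*b) - 20*cos(2*b))^2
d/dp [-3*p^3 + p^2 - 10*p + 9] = -9*p^2 + 2*p - 10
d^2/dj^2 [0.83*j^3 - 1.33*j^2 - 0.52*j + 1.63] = 4.98*j - 2.66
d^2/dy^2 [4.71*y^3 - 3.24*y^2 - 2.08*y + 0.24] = 28.26*y - 6.48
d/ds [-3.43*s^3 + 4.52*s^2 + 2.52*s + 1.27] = -10.29*s^2 + 9.04*s + 2.52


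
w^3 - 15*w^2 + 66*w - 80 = (w - 8)*(w - 5)*(w - 2)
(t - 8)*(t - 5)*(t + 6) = t^3 - 7*t^2 - 38*t + 240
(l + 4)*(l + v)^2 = l^3 + 2*l^2*v + 4*l^2 + l*v^2 + 8*l*v + 4*v^2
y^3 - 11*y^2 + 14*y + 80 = (y - 8)*(y - 5)*(y + 2)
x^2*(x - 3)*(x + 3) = x^4 - 9*x^2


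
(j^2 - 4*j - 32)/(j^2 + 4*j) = (j - 8)/j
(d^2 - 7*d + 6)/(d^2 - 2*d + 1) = (d - 6)/(d - 1)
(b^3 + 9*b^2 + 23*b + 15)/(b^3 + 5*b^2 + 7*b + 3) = (b + 5)/(b + 1)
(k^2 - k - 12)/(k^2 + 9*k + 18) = (k - 4)/(k + 6)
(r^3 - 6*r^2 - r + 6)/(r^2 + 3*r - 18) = (r^3 - 6*r^2 - r + 6)/(r^2 + 3*r - 18)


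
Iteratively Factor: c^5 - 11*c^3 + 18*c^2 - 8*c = (c + 4)*(c^4 - 4*c^3 + 5*c^2 - 2*c) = (c - 1)*(c + 4)*(c^3 - 3*c^2 + 2*c) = (c - 1)^2*(c + 4)*(c^2 - 2*c) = (c - 2)*(c - 1)^2*(c + 4)*(c)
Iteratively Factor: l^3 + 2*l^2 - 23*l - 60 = (l + 3)*(l^2 - l - 20) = (l - 5)*(l + 3)*(l + 4)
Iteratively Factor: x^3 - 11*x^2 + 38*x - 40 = (x - 4)*(x^2 - 7*x + 10) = (x - 4)*(x - 2)*(x - 5)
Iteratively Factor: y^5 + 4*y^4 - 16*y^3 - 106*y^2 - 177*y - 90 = (y + 1)*(y^4 + 3*y^3 - 19*y^2 - 87*y - 90) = (y + 1)*(y + 3)*(y^3 - 19*y - 30) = (y + 1)*(y + 3)^2*(y^2 - 3*y - 10) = (y - 5)*(y + 1)*(y + 3)^2*(y + 2)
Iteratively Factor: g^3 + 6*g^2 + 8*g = (g + 2)*(g^2 + 4*g) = g*(g + 2)*(g + 4)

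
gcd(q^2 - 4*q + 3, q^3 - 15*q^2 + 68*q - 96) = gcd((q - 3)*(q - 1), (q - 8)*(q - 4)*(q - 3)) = q - 3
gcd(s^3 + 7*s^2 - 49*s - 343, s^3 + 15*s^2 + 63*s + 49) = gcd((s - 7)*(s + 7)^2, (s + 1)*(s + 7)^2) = s^2 + 14*s + 49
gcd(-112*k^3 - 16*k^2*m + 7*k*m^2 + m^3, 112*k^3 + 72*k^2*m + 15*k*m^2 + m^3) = 28*k^2 + 11*k*m + m^2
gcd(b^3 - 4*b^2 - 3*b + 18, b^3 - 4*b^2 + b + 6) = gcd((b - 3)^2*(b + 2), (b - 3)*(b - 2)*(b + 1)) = b - 3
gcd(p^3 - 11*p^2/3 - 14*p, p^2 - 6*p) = p^2 - 6*p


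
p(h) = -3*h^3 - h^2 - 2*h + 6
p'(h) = -9*h^2 - 2*h - 2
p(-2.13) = 34.71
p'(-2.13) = -38.57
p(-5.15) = 399.55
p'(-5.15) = -230.40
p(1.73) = -15.99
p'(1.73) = -32.40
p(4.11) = -227.39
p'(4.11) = -162.25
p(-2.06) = 32.10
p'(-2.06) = -36.07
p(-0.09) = 6.17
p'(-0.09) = -1.89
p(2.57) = -56.67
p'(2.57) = -66.58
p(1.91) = -22.37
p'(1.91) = -38.65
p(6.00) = -690.00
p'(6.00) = -338.00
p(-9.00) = 2130.00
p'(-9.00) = -713.00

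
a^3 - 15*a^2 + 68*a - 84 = (a - 7)*(a - 6)*(a - 2)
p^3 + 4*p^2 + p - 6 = (p - 1)*(p + 2)*(p + 3)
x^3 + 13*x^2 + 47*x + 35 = (x + 1)*(x + 5)*(x + 7)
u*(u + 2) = u^2 + 2*u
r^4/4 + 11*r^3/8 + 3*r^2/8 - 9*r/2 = r*(r/4 + 1)*(r - 3/2)*(r + 3)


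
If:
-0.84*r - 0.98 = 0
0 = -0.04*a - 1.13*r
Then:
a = 32.96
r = -1.17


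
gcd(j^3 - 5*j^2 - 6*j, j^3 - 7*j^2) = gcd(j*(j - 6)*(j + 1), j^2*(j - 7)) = j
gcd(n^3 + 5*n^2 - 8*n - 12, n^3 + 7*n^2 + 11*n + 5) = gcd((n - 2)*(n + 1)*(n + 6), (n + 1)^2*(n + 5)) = n + 1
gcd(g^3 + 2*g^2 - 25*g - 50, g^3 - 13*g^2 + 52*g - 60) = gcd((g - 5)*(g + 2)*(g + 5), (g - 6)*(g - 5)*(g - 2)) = g - 5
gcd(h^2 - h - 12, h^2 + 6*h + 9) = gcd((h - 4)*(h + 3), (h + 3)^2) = h + 3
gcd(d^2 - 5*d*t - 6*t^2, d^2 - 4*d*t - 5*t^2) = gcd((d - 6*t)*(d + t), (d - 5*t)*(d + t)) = d + t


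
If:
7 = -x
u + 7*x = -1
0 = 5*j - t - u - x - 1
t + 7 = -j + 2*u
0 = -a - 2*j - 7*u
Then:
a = -1139/3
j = 131/6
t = 403/6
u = 48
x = -7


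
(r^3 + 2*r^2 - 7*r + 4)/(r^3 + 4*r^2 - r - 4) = (r - 1)/(r + 1)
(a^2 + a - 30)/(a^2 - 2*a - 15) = (a + 6)/(a + 3)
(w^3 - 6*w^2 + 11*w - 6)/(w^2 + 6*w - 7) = (w^2 - 5*w + 6)/(w + 7)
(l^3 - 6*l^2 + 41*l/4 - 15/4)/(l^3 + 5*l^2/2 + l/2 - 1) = (2*l^2 - 11*l + 15)/(2*(l^2 + 3*l + 2))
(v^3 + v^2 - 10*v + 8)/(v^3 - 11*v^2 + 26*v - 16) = (v + 4)/(v - 8)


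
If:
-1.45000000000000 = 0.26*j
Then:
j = -5.58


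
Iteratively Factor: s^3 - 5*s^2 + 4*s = (s - 1)*(s^2 - 4*s) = s*(s - 1)*(s - 4)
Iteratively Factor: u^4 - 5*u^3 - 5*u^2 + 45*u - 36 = (u - 1)*(u^3 - 4*u^2 - 9*u + 36) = (u - 1)*(u + 3)*(u^2 - 7*u + 12) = (u - 4)*(u - 1)*(u + 3)*(u - 3)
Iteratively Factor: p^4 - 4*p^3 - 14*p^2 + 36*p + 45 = (p + 3)*(p^3 - 7*p^2 + 7*p + 15) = (p - 3)*(p + 3)*(p^2 - 4*p - 5) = (p - 5)*(p - 3)*(p + 3)*(p + 1)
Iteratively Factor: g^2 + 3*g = (g)*(g + 3)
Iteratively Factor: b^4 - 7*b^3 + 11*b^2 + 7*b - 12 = (b - 4)*(b^3 - 3*b^2 - b + 3) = (b - 4)*(b - 1)*(b^2 - 2*b - 3) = (b - 4)*(b - 1)*(b + 1)*(b - 3)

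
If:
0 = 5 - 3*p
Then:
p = 5/3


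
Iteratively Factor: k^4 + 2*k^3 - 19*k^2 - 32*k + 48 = (k + 4)*(k^3 - 2*k^2 - 11*k + 12) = (k - 4)*(k + 4)*(k^2 + 2*k - 3) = (k - 4)*(k + 3)*(k + 4)*(k - 1)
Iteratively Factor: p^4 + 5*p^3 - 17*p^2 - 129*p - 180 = (p + 3)*(p^3 + 2*p^2 - 23*p - 60) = (p + 3)^2*(p^2 - p - 20) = (p + 3)^2*(p + 4)*(p - 5)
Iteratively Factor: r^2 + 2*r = (r)*(r + 2)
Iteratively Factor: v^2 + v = (v)*(v + 1)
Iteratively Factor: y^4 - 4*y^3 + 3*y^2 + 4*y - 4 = (y - 2)*(y^3 - 2*y^2 - y + 2) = (y - 2)^2*(y^2 - 1) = (y - 2)^2*(y + 1)*(y - 1)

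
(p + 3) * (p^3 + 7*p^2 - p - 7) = p^4 + 10*p^3 + 20*p^2 - 10*p - 21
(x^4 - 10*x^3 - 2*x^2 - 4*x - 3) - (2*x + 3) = x^4 - 10*x^3 - 2*x^2 - 6*x - 6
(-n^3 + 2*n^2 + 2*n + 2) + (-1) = -n^3 + 2*n^2 + 2*n + 1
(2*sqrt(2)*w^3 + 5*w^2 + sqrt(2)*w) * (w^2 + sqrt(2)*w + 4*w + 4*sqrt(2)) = 2*sqrt(2)*w^5 + 9*w^4 + 8*sqrt(2)*w^4 + 6*sqrt(2)*w^3 + 36*w^3 + 2*w^2 + 24*sqrt(2)*w^2 + 8*w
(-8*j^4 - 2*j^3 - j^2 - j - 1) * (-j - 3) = 8*j^5 + 26*j^4 + 7*j^3 + 4*j^2 + 4*j + 3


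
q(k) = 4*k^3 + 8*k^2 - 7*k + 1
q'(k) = 12*k^2 + 16*k - 7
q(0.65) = 0.93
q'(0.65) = 8.47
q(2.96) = 154.11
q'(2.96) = 145.50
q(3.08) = 172.20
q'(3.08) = 156.12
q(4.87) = 618.65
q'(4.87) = 355.52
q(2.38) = 83.58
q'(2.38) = 99.05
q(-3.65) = -61.38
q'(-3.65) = 94.47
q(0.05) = 0.67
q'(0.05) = -6.17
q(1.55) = 24.27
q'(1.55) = 46.63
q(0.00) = 1.00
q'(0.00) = -7.00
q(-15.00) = -11594.00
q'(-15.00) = 2453.00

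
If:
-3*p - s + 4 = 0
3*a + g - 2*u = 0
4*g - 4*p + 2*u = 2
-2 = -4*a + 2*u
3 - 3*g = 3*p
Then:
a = 2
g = 0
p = 1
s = 1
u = 3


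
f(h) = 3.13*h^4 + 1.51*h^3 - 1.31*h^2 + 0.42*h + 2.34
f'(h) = 12.52*h^3 + 4.53*h^2 - 2.62*h + 0.42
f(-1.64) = 14.11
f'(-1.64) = -38.32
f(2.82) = 224.91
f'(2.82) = 309.83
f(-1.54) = 10.68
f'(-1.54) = -30.53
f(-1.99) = 33.50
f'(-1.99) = -75.09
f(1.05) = 6.89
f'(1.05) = 17.16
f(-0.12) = 2.27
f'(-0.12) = 0.78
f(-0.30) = 2.08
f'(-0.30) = 1.28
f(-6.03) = 3759.32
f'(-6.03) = -2564.15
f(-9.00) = 19327.59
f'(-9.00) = -8736.15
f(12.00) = 67331.70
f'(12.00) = 22255.86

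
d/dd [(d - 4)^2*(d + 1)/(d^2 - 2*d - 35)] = (d^4 - 4*d^3 - 99*d^2 + 458*d - 248)/(d^4 - 4*d^3 - 66*d^2 + 140*d + 1225)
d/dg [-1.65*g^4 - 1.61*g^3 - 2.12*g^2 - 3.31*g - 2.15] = -6.6*g^3 - 4.83*g^2 - 4.24*g - 3.31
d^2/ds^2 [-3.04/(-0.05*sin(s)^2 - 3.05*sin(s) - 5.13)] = (-0.0304*sin(s)^4 - 1.3908*sin(s)^3 - 25.11496*sin(s)^2 + 50.34696*sin(s) + 54.99968)/(0.05*sin(s)^2 + 3.05*sin(s) + 5.13)^3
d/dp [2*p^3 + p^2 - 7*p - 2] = 6*p^2 + 2*p - 7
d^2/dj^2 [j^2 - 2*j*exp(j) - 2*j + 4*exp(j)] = -2*j*exp(j) + 2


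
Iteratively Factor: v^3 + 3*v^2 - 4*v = (v - 1)*(v^2 + 4*v) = v*(v - 1)*(v + 4)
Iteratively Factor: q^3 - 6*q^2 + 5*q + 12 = (q - 3)*(q^2 - 3*q - 4) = (q - 4)*(q - 3)*(q + 1)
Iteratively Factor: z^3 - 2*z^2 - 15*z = (z - 5)*(z^2 + 3*z) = z*(z - 5)*(z + 3)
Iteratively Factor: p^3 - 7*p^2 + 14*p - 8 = (p - 1)*(p^2 - 6*p + 8) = (p - 2)*(p - 1)*(p - 4)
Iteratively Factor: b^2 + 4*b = (b + 4)*(b)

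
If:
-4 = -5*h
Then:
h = 4/5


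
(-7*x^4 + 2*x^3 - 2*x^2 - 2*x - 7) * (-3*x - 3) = 21*x^5 + 15*x^4 + 12*x^2 + 27*x + 21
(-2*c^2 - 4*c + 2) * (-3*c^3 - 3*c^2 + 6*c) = 6*c^5 + 18*c^4 - 6*c^3 - 30*c^2 + 12*c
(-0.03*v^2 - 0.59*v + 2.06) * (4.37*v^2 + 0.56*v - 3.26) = -0.1311*v^4 - 2.5951*v^3 + 8.7696*v^2 + 3.077*v - 6.7156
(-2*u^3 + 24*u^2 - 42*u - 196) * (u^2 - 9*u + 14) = -2*u^5 + 42*u^4 - 286*u^3 + 518*u^2 + 1176*u - 2744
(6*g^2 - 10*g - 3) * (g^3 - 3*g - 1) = 6*g^5 - 10*g^4 - 21*g^3 + 24*g^2 + 19*g + 3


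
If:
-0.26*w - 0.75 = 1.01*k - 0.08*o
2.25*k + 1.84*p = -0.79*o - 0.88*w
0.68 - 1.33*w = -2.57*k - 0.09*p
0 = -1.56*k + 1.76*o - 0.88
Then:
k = -0.60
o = -0.03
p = 1.02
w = -0.57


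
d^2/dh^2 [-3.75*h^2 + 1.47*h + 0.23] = -7.50000000000000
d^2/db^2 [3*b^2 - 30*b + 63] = 6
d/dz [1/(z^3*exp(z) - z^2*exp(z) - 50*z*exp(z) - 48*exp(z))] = (-z^3 - 2*z^2 + 52*z + 98)*exp(-z)/(-z^3 + z^2 + 50*z + 48)^2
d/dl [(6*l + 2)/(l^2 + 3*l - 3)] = 2*(-3*l^2 - 2*l - 12)/(l^4 + 6*l^3 + 3*l^2 - 18*l + 9)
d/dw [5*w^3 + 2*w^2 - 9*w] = 15*w^2 + 4*w - 9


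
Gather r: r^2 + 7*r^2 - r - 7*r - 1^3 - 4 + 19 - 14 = 8*r^2 - 8*r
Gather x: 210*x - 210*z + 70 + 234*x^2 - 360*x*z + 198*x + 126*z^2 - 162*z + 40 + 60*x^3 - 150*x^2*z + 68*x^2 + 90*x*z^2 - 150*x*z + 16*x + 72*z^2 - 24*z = 60*x^3 + x^2*(302 - 150*z) + x*(90*z^2 - 510*z + 424) + 198*z^2 - 396*z + 110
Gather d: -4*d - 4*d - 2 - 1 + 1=-8*d - 2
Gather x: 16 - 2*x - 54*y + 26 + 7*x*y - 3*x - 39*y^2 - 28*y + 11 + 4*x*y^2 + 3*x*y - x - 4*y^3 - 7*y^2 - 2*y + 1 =x*(4*y^2 + 10*y - 6) - 4*y^3 - 46*y^2 - 84*y + 54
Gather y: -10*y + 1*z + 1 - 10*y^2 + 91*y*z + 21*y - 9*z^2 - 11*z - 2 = -10*y^2 + y*(91*z + 11) - 9*z^2 - 10*z - 1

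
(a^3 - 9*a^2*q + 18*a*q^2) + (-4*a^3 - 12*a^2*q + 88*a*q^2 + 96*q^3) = -3*a^3 - 21*a^2*q + 106*a*q^2 + 96*q^3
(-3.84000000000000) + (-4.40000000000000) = -8.24000000000000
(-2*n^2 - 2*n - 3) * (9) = -18*n^2 - 18*n - 27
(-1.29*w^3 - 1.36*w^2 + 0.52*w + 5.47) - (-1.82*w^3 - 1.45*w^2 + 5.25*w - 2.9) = 0.53*w^3 + 0.0899999999999999*w^2 - 4.73*w + 8.37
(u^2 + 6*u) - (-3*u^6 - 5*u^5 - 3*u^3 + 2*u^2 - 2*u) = 3*u^6 + 5*u^5 + 3*u^3 - u^2 + 8*u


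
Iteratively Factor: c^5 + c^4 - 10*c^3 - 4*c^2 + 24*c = (c - 2)*(c^4 + 3*c^3 - 4*c^2 - 12*c) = (c - 2)*(c + 3)*(c^3 - 4*c) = (c - 2)^2*(c + 3)*(c^2 + 2*c) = c*(c - 2)^2*(c + 3)*(c + 2)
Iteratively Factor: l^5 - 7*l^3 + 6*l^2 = (l)*(l^4 - 7*l^2 + 6*l) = l*(l - 1)*(l^3 + l^2 - 6*l) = l*(l - 1)*(l + 3)*(l^2 - 2*l) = l*(l - 2)*(l - 1)*(l + 3)*(l)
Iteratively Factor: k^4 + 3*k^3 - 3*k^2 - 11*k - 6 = (k + 1)*(k^3 + 2*k^2 - 5*k - 6) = (k + 1)^2*(k^2 + k - 6) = (k - 2)*(k + 1)^2*(k + 3)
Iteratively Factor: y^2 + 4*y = (y)*(y + 4)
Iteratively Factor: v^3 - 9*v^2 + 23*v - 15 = (v - 1)*(v^2 - 8*v + 15) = (v - 5)*(v - 1)*(v - 3)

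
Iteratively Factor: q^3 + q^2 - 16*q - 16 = (q - 4)*(q^2 + 5*q + 4) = (q - 4)*(q + 4)*(q + 1)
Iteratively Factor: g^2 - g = (g)*(g - 1)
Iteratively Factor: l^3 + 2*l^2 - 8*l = (l + 4)*(l^2 - 2*l) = (l - 2)*(l + 4)*(l)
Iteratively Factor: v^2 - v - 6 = (v - 3)*(v + 2)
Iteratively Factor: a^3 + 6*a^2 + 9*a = (a + 3)*(a^2 + 3*a) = a*(a + 3)*(a + 3)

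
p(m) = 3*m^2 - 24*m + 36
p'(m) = 6*m - 24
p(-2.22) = 104.07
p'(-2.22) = -37.32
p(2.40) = -4.32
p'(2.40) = -9.60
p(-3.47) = 155.40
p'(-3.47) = -44.82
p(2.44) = -4.70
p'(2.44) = -9.36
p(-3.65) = 163.57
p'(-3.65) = -45.90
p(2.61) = -6.20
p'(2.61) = -8.34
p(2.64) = -6.45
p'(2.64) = -8.16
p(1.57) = 5.71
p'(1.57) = -14.58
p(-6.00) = 288.00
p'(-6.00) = -60.00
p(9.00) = 63.00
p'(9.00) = 30.00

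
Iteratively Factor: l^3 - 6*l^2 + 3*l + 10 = (l - 5)*(l^2 - l - 2) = (l - 5)*(l + 1)*(l - 2)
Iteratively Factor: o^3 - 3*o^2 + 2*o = (o - 2)*(o^2 - o) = (o - 2)*(o - 1)*(o)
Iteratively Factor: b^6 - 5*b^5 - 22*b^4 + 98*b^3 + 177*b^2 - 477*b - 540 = (b - 5)*(b^5 - 22*b^3 - 12*b^2 + 117*b + 108) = (b - 5)*(b - 4)*(b^4 + 4*b^3 - 6*b^2 - 36*b - 27) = (b - 5)*(b - 4)*(b - 3)*(b^3 + 7*b^2 + 15*b + 9) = (b - 5)*(b - 4)*(b - 3)*(b + 3)*(b^2 + 4*b + 3) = (b - 5)*(b - 4)*(b - 3)*(b + 1)*(b + 3)*(b + 3)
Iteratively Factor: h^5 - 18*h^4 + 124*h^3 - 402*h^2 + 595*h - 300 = (h - 3)*(h^4 - 15*h^3 + 79*h^2 - 165*h + 100) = (h - 5)*(h - 3)*(h^3 - 10*h^2 + 29*h - 20) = (h - 5)^2*(h - 3)*(h^2 - 5*h + 4) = (h - 5)^2*(h - 4)*(h - 3)*(h - 1)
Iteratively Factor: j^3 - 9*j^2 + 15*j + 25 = (j - 5)*(j^2 - 4*j - 5) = (j - 5)^2*(j + 1)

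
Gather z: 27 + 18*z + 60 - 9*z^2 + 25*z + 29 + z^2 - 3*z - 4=-8*z^2 + 40*z + 112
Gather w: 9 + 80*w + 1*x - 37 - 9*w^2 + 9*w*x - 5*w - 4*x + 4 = -9*w^2 + w*(9*x + 75) - 3*x - 24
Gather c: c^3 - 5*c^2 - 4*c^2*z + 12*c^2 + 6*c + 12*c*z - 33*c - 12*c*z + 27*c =c^3 + c^2*(7 - 4*z)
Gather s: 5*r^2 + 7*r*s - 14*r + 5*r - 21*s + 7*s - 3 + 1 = 5*r^2 - 9*r + s*(7*r - 14) - 2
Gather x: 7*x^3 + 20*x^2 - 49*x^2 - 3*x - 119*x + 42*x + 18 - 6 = 7*x^3 - 29*x^2 - 80*x + 12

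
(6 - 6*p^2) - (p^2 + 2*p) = -7*p^2 - 2*p + 6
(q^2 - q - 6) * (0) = 0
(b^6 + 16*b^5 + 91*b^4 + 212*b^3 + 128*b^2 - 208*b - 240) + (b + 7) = b^6 + 16*b^5 + 91*b^4 + 212*b^3 + 128*b^2 - 207*b - 233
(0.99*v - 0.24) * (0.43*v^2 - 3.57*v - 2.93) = 0.4257*v^3 - 3.6375*v^2 - 2.0439*v + 0.7032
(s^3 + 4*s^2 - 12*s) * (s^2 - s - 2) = s^5 + 3*s^4 - 18*s^3 + 4*s^2 + 24*s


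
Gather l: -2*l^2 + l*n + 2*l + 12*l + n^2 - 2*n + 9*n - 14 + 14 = -2*l^2 + l*(n + 14) + n^2 + 7*n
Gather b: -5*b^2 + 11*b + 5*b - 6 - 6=-5*b^2 + 16*b - 12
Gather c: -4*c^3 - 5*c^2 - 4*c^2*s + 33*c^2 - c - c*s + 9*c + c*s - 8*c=-4*c^3 + c^2*(28 - 4*s)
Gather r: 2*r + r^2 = r^2 + 2*r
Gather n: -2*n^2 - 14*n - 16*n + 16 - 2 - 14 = -2*n^2 - 30*n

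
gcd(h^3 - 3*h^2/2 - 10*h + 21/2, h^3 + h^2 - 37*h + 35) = h - 1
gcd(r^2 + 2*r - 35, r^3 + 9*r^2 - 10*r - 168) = r + 7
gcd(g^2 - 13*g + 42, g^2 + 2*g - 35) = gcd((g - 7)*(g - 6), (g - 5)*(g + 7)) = 1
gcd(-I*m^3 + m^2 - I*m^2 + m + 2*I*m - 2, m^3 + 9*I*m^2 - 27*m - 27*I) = 1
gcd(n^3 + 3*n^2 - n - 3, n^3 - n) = n^2 - 1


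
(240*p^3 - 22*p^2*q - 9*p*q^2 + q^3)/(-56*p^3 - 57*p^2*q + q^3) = (-30*p^2 - p*q + q^2)/(7*p^2 + 8*p*q + q^2)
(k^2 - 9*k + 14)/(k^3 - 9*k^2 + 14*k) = 1/k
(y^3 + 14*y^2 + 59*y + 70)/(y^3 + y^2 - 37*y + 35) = (y^2 + 7*y + 10)/(y^2 - 6*y + 5)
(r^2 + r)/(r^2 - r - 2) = r/(r - 2)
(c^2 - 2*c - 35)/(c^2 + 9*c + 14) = (c^2 - 2*c - 35)/(c^2 + 9*c + 14)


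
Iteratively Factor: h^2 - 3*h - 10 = (h - 5)*(h + 2)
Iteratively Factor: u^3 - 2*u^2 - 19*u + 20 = (u - 5)*(u^2 + 3*u - 4) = (u - 5)*(u - 1)*(u + 4)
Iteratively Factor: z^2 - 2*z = (z - 2)*(z)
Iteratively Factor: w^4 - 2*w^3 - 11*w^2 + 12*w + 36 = (w + 2)*(w^3 - 4*w^2 - 3*w + 18) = (w + 2)^2*(w^2 - 6*w + 9) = (w - 3)*(w + 2)^2*(w - 3)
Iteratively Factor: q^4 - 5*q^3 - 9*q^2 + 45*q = (q - 5)*(q^3 - 9*q) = q*(q - 5)*(q^2 - 9) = q*(q - 5)*(q - 3)*(q + 3)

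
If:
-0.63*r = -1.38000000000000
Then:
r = 2.19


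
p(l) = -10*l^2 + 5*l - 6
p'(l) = 5 - 20*l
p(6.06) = -342.94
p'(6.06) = -116.20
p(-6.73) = -492.58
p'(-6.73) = 139.60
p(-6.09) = -407.33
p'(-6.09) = 126.80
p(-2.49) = -80.45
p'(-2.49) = 54.80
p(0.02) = -5.90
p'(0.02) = 4.60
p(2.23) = -44.58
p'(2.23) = -39.60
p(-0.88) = -18.14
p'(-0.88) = 22.60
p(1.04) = -11.62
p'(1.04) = -15.80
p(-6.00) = -396.00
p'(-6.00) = 125.00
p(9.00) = -771.00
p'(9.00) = -175.00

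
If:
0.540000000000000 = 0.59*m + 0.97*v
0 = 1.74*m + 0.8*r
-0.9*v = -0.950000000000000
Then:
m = -0.82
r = 1.78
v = 1.06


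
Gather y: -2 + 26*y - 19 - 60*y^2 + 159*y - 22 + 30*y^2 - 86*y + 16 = -30*y^2 + 99*y - 27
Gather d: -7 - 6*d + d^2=d^2 - 6*d - 7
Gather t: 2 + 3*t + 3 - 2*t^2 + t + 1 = -2*t^2 + 4*t + 6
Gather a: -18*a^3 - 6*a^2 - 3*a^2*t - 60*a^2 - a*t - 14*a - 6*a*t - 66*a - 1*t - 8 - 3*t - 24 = -18*a^3 + a^2*(-3*t - 66) + a*(-7*t - 80) - 4*t - 32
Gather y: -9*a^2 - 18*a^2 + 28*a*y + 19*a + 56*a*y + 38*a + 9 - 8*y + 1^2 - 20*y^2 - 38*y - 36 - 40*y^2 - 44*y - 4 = -27*a^2 + 57*a - 60*y^2 + y*(84*a - 90) - 30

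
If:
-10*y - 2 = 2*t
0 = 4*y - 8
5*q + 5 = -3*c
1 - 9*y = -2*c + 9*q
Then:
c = 40/37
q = -61/37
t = -11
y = 2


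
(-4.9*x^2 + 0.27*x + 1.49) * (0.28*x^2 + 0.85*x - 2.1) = -1.372*x^4 - 4.0894*x^3 + 10.9367*x^2 + 0.6995*x - 3.129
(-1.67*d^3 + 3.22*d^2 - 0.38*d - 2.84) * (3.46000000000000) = -5.7782*d^3 + 11.1412*d^2 - 1.3148*d - 9.8264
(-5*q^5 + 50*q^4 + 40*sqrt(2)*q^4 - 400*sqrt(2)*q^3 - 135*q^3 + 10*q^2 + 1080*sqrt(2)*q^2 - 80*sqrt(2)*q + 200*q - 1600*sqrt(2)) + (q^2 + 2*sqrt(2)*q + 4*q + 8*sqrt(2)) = -5*q^5 + 50*q^4 + 40*sqrt(2)*q^4 - 400*sqrt(2)*q^3 - 135*q^3 + 11*q^2 + 1080*sqrt(2)*q^2 - 78*sqrt(2)*q + 204*q - 1592*sqrt(2)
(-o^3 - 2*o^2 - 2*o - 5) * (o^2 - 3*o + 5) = -o^5 + o^4 - o^3 - 9*o^2 + 5*o - 25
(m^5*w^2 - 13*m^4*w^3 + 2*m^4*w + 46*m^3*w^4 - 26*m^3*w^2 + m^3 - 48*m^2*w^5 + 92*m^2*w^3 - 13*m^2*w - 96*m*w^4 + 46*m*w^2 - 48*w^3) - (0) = m^5*w^2 - 13*m^4*w^3 + 2*m^4*w + 46*m^3*w^4 - 26*m^3*w^2 + m^3 - 48*m^2*w^5 + 92*m^2*w^3 - 13*m^2*w - 96*m*w^4 + 46*m*w^2 - 48*w^3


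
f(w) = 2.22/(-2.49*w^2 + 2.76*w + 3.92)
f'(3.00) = 0.26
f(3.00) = -0.22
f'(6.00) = 0.01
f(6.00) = -0.03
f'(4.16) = 0.05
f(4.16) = -0.08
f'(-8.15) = -0.00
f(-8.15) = -0.01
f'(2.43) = 1.25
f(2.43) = -0.54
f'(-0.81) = -5864.91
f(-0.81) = 43.78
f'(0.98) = 0.26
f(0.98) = 0.52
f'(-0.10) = -0.55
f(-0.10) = 0.61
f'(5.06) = 0.02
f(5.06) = -0.05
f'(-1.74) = -0.36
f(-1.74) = -0.26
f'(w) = 2.22*(4.98*w - 2.76)/(-2.49*w^2 + 2.76*w + 3.92)^2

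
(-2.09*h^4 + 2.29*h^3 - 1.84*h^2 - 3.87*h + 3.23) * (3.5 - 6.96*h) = 14.5464*h^5 - 23.2534*h^4 + 20.8214*h^3 + 20.4952*h^2 - 36.0258*h + 11.305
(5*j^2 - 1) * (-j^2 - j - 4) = -5*j^4 - 5*j^3 - 19*j^2 + j + 4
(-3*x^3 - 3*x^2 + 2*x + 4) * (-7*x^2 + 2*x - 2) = 21*x^5 + 15*x^4 - 14*x^3 - 18*x^2 + 4*x - 8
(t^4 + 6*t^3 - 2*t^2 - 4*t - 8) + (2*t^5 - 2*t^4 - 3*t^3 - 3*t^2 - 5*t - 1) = 2*t^5 - t^4 + 3*t^3 - 5*t^2 - 9*t - 9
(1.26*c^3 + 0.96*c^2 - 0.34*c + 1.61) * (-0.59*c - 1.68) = -0.7434*c^4 - 2.6832*c^3 - 1.4122*c^2 - 0.3787*c - 2.7048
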